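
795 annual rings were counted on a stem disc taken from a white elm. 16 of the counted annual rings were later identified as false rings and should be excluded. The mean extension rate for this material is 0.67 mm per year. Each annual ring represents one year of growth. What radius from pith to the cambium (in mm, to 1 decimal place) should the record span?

521.9 mm

Correcting the raw count gives 795 − 16 = 779 true annual rings.
Predicted length = 0.67 mm/year × 779 years = 521.9 mm.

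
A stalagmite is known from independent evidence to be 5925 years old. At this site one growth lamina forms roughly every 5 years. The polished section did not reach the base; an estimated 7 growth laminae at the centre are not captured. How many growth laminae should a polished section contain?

Expected growth laminae: 5925 / 5 = 1185.
Subtracting the 7 growth laminae not captured gives 1185 − 7 = 1178 growth laminae in the record.

1178 growth laminae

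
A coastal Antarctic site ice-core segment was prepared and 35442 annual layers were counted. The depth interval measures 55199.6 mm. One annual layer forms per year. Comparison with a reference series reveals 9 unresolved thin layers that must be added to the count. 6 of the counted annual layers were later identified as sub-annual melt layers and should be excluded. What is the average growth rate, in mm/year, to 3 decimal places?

Correcting the raw count gives 35442 − 6 + 9 = 35445 true annual layers.
Mean rate = 55199.6 mm / 35445 years ≈ 1.557 mm/year.

1.557 mm/year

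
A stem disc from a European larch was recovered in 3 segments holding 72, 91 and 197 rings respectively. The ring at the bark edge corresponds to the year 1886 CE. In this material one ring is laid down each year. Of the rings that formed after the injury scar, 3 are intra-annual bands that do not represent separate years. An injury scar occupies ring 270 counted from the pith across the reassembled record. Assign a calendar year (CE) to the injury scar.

1799 CE

Total rings = 72 + 91 + 197 = 360.
The injury scar sits at ring 270 from the pith, so 360 − 270 = 90 rings formed after it.
90 − 3 false = 87 true rings after the injury scar.
Counting back 87 years from 1886 CE places the injury scar in 1886 − 87 = 1799 CE.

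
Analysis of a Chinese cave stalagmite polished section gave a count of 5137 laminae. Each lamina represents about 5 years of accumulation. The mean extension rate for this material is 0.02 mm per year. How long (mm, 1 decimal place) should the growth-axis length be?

513.7 mm

5137 laminae at 5 years each span 5137 × 5 = 25685 years.
Predicted length = 0.02 mm/year × 25685 years = 513.7 mm.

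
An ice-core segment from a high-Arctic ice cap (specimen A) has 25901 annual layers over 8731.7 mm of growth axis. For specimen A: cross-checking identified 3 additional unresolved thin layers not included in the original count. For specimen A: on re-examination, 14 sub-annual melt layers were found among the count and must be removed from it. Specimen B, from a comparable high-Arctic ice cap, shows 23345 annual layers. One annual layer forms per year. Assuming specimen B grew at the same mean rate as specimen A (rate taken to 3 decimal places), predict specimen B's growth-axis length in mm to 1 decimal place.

Specimen A: after corrections the count is 25901 − 14 + 3 = 25890 annual layers.
A: Mean rate = 8731.7 mm / 25890 years ≈ 0.337 mm/year.
B's length ≈ 0.337 × 23345 = 7867.3 mm.

7867.3 mm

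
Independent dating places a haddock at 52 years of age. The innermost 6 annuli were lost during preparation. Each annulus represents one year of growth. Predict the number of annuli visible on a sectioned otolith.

One annulus per year gives 52 annuli over 52 years.
Subtracting the 6 annuli not captured gives 52 − 6 = 46 annuli in the record.

46 annuli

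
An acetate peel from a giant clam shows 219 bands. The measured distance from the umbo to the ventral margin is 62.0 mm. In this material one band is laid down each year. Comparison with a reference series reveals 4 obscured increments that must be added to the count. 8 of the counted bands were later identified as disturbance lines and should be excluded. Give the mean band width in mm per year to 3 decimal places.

0.288 mm per year

After corrections the count is 219 − 8 + 4 = 215 bands.
Extension rate ≈ 62.0 / 215 = 0.288 mm per year.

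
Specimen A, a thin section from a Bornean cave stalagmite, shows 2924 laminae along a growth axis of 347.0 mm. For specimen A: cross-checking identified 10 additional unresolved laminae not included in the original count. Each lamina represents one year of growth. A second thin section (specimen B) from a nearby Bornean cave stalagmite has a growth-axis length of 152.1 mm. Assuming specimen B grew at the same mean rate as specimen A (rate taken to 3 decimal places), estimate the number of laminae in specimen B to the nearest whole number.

1289 laminae

Specimen A: adjusted count: 2924 + 10 = 2934 laminae.
A: Extension rate ≈ 347.0 / 2934 = 0.118 mm/yr.
B spans 152.1 / 0.118 = 1288.98 years ≈ 1289 laminae.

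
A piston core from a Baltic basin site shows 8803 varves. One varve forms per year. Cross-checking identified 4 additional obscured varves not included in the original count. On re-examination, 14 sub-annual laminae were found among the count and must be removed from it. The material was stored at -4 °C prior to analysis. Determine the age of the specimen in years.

True varve count = 8803 − 14 + 4 = 8793.
At one varve per year, that is 8793 years.

8793 yr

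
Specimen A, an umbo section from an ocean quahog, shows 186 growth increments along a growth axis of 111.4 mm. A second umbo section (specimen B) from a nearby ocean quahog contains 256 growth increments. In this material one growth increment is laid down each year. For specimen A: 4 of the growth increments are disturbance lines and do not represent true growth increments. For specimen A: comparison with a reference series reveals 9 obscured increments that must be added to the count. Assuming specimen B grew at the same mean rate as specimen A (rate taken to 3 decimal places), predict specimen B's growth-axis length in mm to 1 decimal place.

149.2 mm

Specimen A: correcting the raw count gives 186 − 4 + 9 = 191 true growth increments.
A: 111.4 mm over 191 years gives 111.4 / 191 ≈ 0.583 mm/yr.
For B, 0.583 mm/year × 256 years = 149.2 mm.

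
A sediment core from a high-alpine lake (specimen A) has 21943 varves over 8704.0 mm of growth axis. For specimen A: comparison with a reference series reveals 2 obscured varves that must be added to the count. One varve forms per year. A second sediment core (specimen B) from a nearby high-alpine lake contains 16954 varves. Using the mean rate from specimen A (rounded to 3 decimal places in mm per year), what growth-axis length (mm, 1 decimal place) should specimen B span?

6730.7 mm

Specimen A: correcting the raw count gives 21943 + 2 = 21945 true varves.
A: Extension rate ≈ 8704.0 / 21945 = 0.397 mm per year.
B's length ≈ 0.397 × 16954 = 6730.7 mm.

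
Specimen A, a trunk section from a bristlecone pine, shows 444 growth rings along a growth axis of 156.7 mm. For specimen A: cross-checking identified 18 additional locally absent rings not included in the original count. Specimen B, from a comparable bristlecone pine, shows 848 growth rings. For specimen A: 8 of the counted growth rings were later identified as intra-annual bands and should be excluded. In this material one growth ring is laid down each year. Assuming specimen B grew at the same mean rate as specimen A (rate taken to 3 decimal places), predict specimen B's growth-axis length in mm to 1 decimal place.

292.6 mm

Specimen A: after corrections the count is 444 − 8 + 18 = 454 growth rings.
A: Mean rate = 156.7 mm / 454 years ≈ 0.345 mm/year.
B's length ≈ 0.345 × 848 = 292.6 mm.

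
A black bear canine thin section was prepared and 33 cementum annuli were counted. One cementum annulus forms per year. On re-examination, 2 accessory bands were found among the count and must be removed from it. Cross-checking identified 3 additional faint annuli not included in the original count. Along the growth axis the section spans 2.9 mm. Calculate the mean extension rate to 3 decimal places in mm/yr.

0.085 mm/yr

Correcting the raw count gives 33 − 2 + 3 = 34 true cementum annuli.
2.9 mm over 34 years gives 2.9 / 34 ≈ 0.085 mm/yr.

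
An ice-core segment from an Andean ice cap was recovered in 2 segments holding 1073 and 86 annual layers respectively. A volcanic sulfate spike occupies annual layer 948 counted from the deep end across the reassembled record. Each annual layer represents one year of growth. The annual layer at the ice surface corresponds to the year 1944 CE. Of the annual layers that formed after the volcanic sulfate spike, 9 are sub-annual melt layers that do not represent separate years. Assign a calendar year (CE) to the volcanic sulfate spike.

Total annual layers = 1073 + 86 = 1159.
The volcanic sulfate spike sits at annual layer 948 from the deep end, so 1159 − 948 = 211 annual layers formed after it.
Excluding 9 false annual layers: 211 − 9 = 202.
Counting back 202 years from 1944 CE places the volcanic sulfate spike in 1944 − 202 = 1742 CE.

1742 CE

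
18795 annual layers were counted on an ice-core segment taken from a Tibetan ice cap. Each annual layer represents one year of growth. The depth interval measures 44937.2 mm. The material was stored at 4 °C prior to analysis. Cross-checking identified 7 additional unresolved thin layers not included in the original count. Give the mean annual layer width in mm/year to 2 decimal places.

2.39 mm/year

True annual layer count = 18795 + 7 = 18802.
44937.2 mm over 18802 years gives 44937.2 / 18802 ≈ 2.39 mm/year.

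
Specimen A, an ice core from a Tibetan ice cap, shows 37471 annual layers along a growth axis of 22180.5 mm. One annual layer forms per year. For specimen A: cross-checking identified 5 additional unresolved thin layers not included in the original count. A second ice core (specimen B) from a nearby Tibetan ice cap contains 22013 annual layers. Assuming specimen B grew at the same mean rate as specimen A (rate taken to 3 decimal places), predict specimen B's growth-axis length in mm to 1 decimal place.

13031.7 mm

Specimen A: correcting the raw count gives 37471 + 5 = 37476 true annual layers.
A: Mean rate = 22180.5 mm / 37476 years ≈ 0.592 mm/year.
Length of B = 0.592 × 22013 = 13031.7 mm.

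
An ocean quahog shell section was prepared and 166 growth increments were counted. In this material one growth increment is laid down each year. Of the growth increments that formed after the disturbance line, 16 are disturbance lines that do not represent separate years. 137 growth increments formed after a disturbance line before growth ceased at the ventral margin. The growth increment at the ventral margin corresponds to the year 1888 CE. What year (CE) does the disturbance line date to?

1767 CE

137 growth increments post-date the disturbance line.
Removing the 16 false growth increments leaves 137 − 16 = 121 true growth increments beyond the disturbance line.
The growth increment at the ventral margin is 1888 CE, so the disturbance line dates to 1888 − 121 = 1767 CE.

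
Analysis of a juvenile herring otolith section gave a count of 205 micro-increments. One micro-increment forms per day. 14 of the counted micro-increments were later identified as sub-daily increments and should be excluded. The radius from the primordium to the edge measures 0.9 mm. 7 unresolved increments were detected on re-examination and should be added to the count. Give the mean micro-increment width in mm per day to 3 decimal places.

True micro-increment count = 205 − 14 + 7 = 198.
0.9 mm over 198 days gives 0.9 / 198 ≈ 0.005 mm per day.

0.005 mm per day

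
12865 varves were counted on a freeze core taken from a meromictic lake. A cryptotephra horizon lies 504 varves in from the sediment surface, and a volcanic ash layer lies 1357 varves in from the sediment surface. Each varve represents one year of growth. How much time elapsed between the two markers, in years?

853 years

The two markers are separated by 1357 − 504 = 853 varves.
At one varve per year, 853 years elapsed between them.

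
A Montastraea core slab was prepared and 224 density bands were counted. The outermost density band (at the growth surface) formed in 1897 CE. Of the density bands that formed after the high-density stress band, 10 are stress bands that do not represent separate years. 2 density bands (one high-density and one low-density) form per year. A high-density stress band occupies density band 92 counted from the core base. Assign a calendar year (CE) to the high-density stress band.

The high-density stress band sits at density band 92 from the core base, so 224 − 92 = 132 density bands formed after it.
132 − 10 false = 122 true density bands after the high-density stress band.
122 density bands at 2 per year is 122 / 2 = 61 years.
Counting back 61 years from 1897 CE places the high-density stress band in 1897 − 61 = 1836 CE.

1836 CE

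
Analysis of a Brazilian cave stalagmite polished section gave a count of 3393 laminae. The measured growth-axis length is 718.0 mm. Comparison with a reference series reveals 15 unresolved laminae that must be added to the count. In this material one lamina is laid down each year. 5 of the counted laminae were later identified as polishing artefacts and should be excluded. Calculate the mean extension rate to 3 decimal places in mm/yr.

True lamina count = 3393 − 5 + 15 = 3403.
Extension rate ≈ 718.0 / 3403 = 0.211 mm/yr.

0.211 mm/yr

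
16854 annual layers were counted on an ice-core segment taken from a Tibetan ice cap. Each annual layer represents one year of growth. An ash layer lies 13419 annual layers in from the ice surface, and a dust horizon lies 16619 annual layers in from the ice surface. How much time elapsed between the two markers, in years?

3200 yr

16619 − 13419 = 3200 annual layers lie between the two events.
That is 3200 years at one annual layer per year.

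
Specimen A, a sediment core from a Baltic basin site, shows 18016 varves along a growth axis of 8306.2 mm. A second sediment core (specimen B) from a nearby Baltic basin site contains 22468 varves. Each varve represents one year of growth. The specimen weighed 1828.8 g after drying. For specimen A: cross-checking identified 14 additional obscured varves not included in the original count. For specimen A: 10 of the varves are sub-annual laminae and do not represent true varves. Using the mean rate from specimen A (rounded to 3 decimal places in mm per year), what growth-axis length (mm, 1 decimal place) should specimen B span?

Specimen A: correcting the raw count gives 18016 − 10 + 14 = 18020 true varves.
A: 8306.2 mm over 18020 years gives 8306.2 / 18020 ≈ 0.461 mm per year.
For B, 0.461 mm/year × 22468 years = 10357.7 mm.

10357.7 mm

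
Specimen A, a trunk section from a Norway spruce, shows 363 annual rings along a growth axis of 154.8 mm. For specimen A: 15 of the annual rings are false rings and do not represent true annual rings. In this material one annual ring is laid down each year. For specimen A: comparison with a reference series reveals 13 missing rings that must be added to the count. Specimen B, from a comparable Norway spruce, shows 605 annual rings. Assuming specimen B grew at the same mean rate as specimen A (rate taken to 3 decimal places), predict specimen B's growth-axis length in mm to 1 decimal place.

Specimen A: adjusted count: 363 − 15 + 13 = 361 annual rings.
A: Extension rate ≈ 154.8 / 361 = 0.429 mm/year.
For B, 0.429 mm/year × 605 years = 259.5 mm.

259.5 mm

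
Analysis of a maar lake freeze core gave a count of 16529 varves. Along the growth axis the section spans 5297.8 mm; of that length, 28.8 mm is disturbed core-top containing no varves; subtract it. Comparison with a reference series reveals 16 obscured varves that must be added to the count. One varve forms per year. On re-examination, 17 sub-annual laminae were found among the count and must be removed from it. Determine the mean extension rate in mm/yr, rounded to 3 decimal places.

0.319 mm/yr

Correcting the raw count gives 16529 − 17 + 16 = 16528 true varves.
Removing the 28.8 mm offcut leaves 5297.8 − 28.8 = 5269.0 mm.
Extension rate ≈ 5269.0 / 16528 = 0.319 mm/yr.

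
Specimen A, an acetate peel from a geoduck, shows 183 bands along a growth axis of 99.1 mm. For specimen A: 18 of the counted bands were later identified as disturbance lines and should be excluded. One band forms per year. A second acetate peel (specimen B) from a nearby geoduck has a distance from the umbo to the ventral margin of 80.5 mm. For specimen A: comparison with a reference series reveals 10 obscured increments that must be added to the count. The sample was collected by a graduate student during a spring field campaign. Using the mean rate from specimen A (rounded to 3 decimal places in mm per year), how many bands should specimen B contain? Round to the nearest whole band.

142 bands

Specimen A: correcting the raw count gives 183 − 18 + 10 = 175 true bands.
A: Mean rate = 99.1 mm / 175 years ≈ 0.566 mm/year.
B spans 80.5 / 0.566 = 142.23 years ≈ 142 bands.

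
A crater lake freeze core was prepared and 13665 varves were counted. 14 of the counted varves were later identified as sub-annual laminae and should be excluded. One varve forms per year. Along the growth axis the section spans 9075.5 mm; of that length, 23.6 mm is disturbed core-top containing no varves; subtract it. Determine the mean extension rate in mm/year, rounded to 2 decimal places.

After corrections the count is 13665 − 14 = 13651 varves.
The growth record spans 9075.5 − 23.6 = 9051.9 mm.
Mean rate = 9051.9 mm / 13651 years ≈ 0.66 mm/year.

0.66 mm/year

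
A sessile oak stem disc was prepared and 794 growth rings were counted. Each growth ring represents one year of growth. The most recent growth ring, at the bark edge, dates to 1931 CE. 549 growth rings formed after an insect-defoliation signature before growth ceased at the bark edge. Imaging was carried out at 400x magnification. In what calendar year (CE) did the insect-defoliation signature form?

549 growth rings post-date the insect-defoliation signature.
1931 − 549 = 1382 CE.

1382 CE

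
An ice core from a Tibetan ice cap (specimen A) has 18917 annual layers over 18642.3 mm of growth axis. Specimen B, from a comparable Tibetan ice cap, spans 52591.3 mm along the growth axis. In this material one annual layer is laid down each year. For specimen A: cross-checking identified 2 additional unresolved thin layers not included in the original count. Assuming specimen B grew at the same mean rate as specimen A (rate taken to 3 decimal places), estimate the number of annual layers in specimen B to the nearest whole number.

Specimen A: after corrections the count is 18917 + 2 = 18919 annual layers.
A: Extension rate ≈ 18642.3 / 18919 = 0.985 mm/year.
For B, 52591.3 / 0.985 = 53392.18 years ≈ 53392 annual layers.

53392 annual layers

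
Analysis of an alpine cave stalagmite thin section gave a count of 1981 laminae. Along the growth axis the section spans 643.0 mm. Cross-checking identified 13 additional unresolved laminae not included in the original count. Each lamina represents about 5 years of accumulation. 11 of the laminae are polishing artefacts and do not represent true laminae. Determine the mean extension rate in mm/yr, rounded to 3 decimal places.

0.065 mm/yr

Correcting the raw count gives 1981 − 11 + 13 = 1983 true laminae.
Multiplying by 5 years per lamina: 1983 × 5 = 9915 years.
Extension rate ≈ 643.0 / 9915 = 0.065 mm/yr.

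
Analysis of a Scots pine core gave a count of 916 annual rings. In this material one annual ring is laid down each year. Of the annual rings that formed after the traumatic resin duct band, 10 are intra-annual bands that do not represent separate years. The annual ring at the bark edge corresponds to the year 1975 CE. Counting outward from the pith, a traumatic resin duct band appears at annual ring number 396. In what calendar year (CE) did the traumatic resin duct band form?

The traumatic resin duct band sits at annual ring 396 from the pith, so 916 − 396 = 520 annual rings formed after it.
Excluding 10 false annual rings: 520 − 10 = 510.
1975 − 510 = 1465 CE.

1465 CE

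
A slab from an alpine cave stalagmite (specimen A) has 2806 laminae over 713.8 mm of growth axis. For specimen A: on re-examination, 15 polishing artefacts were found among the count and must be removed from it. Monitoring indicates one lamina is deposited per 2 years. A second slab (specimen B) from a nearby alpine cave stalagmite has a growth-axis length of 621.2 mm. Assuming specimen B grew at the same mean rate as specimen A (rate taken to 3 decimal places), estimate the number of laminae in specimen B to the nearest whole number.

Specimen A: after corrections the count is 2806 − 15 = 2791 laminae.
Specimen A: multiplying by 2 years per lamina: 2791 × 2 = 5582 years.
A: Extension rate ≈ 713.8 / 5582 = 0.128 mm per year.
Specimen B: 621.2 mm / 0.128 mm per year = 4853.12 years; at 2 years per lamina that is 4853.12 / 2 ≈ 2427 laminae.

2427 laminae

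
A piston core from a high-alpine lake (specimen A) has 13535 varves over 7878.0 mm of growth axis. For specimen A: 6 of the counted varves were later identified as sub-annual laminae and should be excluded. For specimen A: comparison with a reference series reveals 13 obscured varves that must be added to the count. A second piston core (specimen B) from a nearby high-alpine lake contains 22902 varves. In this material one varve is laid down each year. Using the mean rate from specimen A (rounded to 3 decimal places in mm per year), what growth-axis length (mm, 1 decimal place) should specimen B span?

13329.0 mm

Specimen A: true varve count = 13535 − 6 + 13 = 13542.
A: 7878.0 mm over 13542 years gives 7878.0 / 13542 ≈ 0.582 mm per year.
For B, 0.582 mm/year × 22902 years = 13329.0 mm.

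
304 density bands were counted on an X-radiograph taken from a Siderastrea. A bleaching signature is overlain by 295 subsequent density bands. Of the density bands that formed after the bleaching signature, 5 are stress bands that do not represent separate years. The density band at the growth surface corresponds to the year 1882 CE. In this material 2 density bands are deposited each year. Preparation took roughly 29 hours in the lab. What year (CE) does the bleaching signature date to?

There are 295 density bands younger than the bleaching signature.
Excluding 5 false density bands: 295 − 5 = 290.
With 2 density bands per year, 290 / 2 = 145 years.
Counting back 145 years from 1882 CE places the bleaching signature in 1882 − 145 = 1737 CE.

1737 CE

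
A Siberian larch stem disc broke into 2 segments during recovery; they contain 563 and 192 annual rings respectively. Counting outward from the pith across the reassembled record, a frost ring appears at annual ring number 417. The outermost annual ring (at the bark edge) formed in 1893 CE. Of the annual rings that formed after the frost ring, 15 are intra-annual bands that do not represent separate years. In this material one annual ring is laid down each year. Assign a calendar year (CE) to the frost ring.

Total annual rings = 563 + 192 = 755.
Between annual ring 417 and the bark edge there are 755 − 417 = 338 annual rings.
Excluding 15 false annual rings: 338 − 15 = 323.
Counting back 323 years from 1893 CE places the frost ring in 1893 − 323 = 1570 CE.

1570 CE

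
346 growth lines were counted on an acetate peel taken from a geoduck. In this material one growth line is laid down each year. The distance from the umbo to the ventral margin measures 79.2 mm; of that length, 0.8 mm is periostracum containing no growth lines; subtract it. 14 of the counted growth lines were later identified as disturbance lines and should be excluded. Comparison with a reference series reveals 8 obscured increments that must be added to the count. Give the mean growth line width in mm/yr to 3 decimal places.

0.231 mm/yr

True growth line count = 346 − 14 + 8 = 340.
The growth record spans 79.2 − 0.8 = 78.4 mm.
Extension rate ≈ 78.4 / 340 = 0.231 mm/yr.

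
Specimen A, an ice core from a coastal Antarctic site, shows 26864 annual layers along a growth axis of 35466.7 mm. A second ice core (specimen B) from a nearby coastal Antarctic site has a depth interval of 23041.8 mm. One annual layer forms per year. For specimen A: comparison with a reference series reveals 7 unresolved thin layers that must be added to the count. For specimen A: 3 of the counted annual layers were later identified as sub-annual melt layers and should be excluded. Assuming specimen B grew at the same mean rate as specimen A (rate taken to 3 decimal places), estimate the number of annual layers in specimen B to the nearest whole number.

17456 annual layers

Specimen A: adjusted count: 26864 − 3 + 7 = 26868 annual layers.
A: 35466.7 mm over 26868 years gives 35466.7 / 26868 ≈ 1.320 mm per year.
Specimen B: 23041.8 mm / 1.320 mm per year = 17455.91 years ≈ 17456 annual layers.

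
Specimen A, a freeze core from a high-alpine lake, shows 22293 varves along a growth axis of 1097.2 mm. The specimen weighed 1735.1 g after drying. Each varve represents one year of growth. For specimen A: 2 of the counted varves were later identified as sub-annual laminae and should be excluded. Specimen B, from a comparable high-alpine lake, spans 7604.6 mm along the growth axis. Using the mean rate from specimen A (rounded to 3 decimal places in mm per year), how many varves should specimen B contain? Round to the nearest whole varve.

155196 varves

Specimen A: adjusted count: 22293 − 2 = 22291 varves.
A: Extension rate ≈ 1097.2 / 22291 = 0.049 mm/yr.
For B, 7604.6 / 0.049 = 155195.92 years ≈ 155196 varves.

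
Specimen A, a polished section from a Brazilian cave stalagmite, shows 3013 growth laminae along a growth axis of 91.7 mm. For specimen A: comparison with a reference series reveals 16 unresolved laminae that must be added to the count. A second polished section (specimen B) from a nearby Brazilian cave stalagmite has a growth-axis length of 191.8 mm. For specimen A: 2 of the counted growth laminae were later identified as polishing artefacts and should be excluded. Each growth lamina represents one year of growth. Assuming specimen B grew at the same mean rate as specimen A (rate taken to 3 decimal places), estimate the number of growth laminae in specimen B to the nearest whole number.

Specimen A: after corrections the count is 3013 − 2 + 16 = 3027 growth laminae.
A: 91.7 mm over 3027 years gives 91.7 / 3027 ≈ 0.030 mm/year.
For B, 191.8 / 0.030 = 6393.33 years ≈ 6393 growth laminae.

6393 growth laminae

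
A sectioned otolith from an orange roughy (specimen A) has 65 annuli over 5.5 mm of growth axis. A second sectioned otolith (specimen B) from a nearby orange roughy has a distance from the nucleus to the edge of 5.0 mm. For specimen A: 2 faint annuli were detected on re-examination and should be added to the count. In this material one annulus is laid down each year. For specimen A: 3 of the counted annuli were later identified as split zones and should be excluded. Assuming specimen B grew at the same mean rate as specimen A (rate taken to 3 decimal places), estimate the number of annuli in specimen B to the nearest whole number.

Specimen A: adjusted count: 65 − 3 + 2 = 64 annuli.
A: Extension rate ≈ 5.5 / 64 = 0.086 mm/year.
For B, 5.0 / 0.086 = 58.14 years ≈ 58 annuli.

58 annuli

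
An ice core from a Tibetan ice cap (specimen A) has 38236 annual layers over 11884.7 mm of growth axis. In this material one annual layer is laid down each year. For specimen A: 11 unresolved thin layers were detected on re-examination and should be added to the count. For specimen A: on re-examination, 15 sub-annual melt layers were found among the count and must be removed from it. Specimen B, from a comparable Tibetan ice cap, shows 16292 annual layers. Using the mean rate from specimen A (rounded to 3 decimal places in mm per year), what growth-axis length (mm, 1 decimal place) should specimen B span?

Specimen A: true annual layer count = 38236 − 15 + 11 = 38232.
A: Extension rate ≈ 11884.7 / 38232 = 0.311 mm per year.
B's length ≈ 0.311 × 16292 = 5066.8 mm.

5066.8 mm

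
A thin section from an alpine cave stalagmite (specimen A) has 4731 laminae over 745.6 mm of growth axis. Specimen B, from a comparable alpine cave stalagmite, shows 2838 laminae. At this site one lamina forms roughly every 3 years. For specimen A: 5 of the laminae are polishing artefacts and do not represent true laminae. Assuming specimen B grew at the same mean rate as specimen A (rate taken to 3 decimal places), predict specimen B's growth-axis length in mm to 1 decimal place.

451.2 mm

Specimen A: after corrections the count is 4731 − 5 = 4726 laminae.
Specimen A: 4726 laminae at 3 years each span 4726 × 3 = 14178 years.
A: 745.6 mm over 14178 years gives 745.6 / 14178 ≈ 0.053 mm/yr.
Specimen B: at 3 years per lamina, 2838 × 3 = 8514 years. B's length ≈ 0.053 × 8514 = 451.2 mm.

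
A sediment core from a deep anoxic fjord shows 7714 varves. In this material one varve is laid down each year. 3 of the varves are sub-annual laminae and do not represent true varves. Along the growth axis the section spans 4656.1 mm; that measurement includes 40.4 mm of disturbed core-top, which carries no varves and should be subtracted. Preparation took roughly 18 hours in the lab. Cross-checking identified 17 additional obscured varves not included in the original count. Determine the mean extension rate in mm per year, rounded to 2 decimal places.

0.60 mm per year

Correcting the raw count gives 7714 − 3 + 17 = 7728 true varves.
Net length = 4656.1 − 40.4 = 4615.7 mm.
4615.7 mm over 7728 years gives 4615.7 / 7728 ≈ 0.60 mm per year.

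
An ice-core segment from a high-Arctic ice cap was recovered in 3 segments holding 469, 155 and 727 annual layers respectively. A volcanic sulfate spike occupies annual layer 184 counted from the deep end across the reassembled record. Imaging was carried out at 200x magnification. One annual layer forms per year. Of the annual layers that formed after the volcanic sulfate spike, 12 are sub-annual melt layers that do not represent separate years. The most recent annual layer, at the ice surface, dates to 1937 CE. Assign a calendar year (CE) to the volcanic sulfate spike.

782 CE

Total annual layers = 469 + 155 + 727 = 1351.
1351 − 184 = 1167 annual layers lie beyond the volcanic sulfate spike toward the ice surface.
1167 − 12 false = 1155 true annual layers after the volcanic sulfate spike.
The annual layer at the ice surface is 1937 CE, so the volcanic sulfate spike dates to 1937 − 1155 = 782 CE.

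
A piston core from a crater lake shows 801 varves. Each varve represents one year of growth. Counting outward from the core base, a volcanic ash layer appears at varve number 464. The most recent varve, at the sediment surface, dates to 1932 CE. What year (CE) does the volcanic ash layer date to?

1595 CE

801 − 464 = 337 varves lie beyond the volcanic ash layer toward the sediment surface.
The varve at the sediment surface is 1932 CE, so the volcanic ash layer dates to 1932 − 337 = 1595 CE.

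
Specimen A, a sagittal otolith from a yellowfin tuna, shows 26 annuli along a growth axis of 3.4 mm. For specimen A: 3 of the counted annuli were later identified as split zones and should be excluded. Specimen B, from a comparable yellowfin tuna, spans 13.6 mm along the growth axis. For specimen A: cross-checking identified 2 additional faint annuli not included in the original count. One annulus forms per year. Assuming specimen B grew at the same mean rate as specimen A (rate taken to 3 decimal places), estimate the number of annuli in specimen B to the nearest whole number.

Specimen A: after corrections the count is 26 − 3 + 2 = 25 annuli.
A: Extension rate ≈ 3.4 / 25 = 0.136 mm/year.
B spans 13.6 / 0.136 = 100.00 years ≈ 100 annuli.

100 annuli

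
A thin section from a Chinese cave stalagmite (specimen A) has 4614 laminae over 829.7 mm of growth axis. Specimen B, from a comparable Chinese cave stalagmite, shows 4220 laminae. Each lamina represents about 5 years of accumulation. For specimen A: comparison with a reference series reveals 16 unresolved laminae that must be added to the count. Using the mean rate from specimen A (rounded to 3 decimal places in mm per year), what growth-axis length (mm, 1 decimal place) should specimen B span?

759.6 mm

Specimen A: true lamina count = 4614 + 16 = 4630.
Specimen A: 4630 laminae at 5 years each span 4630 × 5 = 23150 years.
A: Extension rate ≈ 829.7 / 23150 = 0.036 mm per year.
Specimen B: 4220 laminae at 5 years each span 4220 × 5 = 21100 years. Length of B = 0.036 × 21100 = 759.6 mm.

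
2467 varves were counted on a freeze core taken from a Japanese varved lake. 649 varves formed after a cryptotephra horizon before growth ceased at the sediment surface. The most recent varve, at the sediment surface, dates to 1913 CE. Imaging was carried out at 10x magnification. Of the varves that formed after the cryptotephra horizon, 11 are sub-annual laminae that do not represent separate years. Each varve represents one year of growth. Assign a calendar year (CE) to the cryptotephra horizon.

1275 CE

There are 649 varves younger than the cryptotephra horizon.
649 − 11 false = 638 true varves after the cryptotephra horizon.
1913 − 638 = 1275 CE.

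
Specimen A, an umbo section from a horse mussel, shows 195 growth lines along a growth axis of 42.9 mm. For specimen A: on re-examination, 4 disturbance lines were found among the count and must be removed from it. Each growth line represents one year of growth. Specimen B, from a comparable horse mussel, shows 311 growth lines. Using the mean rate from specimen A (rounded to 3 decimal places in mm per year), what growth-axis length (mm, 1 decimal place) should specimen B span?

70.0 mm

Specimen A: after corrections the count is 195 − 4 = 191 growth lines.
A: Extension rate ≈ 42.9 / 191 = 0.225 mm per year.
For B, 0.225 mm/year × 311 years = 70.0 mm.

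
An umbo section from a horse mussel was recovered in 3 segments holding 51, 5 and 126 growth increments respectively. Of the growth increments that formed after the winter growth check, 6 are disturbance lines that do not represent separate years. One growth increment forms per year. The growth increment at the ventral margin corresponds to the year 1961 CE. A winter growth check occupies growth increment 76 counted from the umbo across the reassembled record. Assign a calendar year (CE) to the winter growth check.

1861 CE

Total growth increments = 51 + 5 + 126 = 182.
Between growth increment 76 and the ventral margin there are 182 − 76 = 106 growth increments.
Removing the 6 false growth increments leaves 106 − 6 = 100 true growth increments beyond the winter growth check.
Counting back 100 years from 1961 CE places the winter growth check in 1961 − 100 = 1861 CE.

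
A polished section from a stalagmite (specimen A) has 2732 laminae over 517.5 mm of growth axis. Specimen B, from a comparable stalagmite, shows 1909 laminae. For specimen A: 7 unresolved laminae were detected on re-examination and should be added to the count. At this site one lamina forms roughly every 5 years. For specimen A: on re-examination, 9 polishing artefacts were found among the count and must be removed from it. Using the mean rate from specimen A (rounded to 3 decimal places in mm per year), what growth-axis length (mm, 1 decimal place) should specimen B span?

Specimen A: after corrections the count is 2732 − 9 + 7 = 2730 laminae.
Specimen A: 2730 laminae at 5 years each span 2730 × 5 = 13650 years.
A: Mean rate = 517.5 mm / 13650 years ≈ 0.038 mm/year.
Specimen B: at 5 years per lamina, 1909 × 5 = 9545 years. For B, 0.038 mm/year × 9545 years = 362.7 mm.

362.7 mm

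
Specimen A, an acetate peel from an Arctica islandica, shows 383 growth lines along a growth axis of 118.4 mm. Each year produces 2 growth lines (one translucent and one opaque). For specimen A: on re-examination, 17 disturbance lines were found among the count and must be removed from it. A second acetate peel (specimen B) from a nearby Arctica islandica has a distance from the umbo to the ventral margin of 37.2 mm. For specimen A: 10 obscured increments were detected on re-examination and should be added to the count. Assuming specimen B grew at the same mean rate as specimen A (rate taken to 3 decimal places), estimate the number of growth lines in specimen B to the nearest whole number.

118 growth lines

Specimen A: true growth line count = 383 − 17 + 10 = 376.
Specimen A: 376 growth lines at 2 per year is 376 / 2 = 188 years.
A: Extension rate ≈ 118.4 / 188 = 0.630 mm/yr.
Specimen B: 37.2 mm / 0.630 mm per year = 59.05 years; at 2 growth lines per year that is 59.05 × 2 ≈ 118 growth lines.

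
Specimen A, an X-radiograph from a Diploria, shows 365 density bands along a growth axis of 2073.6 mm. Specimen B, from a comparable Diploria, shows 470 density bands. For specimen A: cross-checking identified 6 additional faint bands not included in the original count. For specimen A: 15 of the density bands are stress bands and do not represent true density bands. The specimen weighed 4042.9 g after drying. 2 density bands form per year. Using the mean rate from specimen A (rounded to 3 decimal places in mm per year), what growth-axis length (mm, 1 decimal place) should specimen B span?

Specimen A: adjusted count: 365 − 15 + 6 = 356 density bands.
Specimen A: dividing by 2 density bands per year: 356 / 2 = 178 years.
A: Mean rate = 2073.6 mm / 178 years ≈ 11.649 mm/year.
Specimen B: with 2 density bands per year, 470 / 2 = 235 years. Length of B = 11.649 × 235 = 2737.5 mm.

2737.5 mm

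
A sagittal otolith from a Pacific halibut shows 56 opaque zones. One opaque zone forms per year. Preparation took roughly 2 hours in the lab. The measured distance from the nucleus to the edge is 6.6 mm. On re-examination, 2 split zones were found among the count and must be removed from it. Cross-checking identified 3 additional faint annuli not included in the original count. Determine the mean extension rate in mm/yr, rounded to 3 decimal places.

True opaque zone count = 56 − 2 + 3 = 57.
6.6 mm over 57 years gives 6.6 / 57 ≈ 0.116 mm/yr.

0.116 mm/yr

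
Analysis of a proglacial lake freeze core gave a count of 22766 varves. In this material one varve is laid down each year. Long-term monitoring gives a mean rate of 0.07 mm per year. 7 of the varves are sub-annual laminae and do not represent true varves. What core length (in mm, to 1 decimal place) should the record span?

After corrections the count is 22766 − 7 = 22759 varves.
22759 years at 0.07 mm/year gives 0.07 × 22759 = 1593.1 mm.

1593.1 mm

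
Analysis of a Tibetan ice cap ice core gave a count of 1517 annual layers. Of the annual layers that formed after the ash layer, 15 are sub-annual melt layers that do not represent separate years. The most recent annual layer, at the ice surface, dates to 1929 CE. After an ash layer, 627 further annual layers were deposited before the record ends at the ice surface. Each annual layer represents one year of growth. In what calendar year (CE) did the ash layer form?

1317 CE

There are 627 annual layers younger than the ash layer.
Removing the 15 false annual layers leaves 627 − 15 = 612 true annual layers beyond the ash layer.
The annual layer at the ice surface is 1929 CE, so the ash layer dates to 1929 − 612 = 1317 CE.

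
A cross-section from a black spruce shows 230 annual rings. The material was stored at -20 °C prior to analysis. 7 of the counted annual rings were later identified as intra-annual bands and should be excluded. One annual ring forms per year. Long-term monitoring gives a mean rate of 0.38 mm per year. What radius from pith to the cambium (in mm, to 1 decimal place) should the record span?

Adjusted count: 230 − 7 = 223 annual rings.
Length ≈ 0.38 × 223 = 84.7 mm.

84.7 mm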